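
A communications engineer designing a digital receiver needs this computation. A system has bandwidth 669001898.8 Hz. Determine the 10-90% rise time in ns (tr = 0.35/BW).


Rise time from bandwidth relationship:
tr = 0.35 / BW
   = 0.35 / 669001898.8
   = 5.231674239e-10 s
   = 0.5232 ns

0.5232 ns


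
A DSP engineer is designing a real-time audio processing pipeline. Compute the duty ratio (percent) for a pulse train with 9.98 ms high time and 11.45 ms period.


Duty cycle as a percentage:
DC = (t_on / T) * 100
   = (9.98 / 11.45) * 100
   = 0.871616 * 100
   = 87.16 %

87.16 %


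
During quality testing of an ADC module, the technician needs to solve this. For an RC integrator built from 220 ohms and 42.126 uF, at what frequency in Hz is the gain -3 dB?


Cutoff frequency of a first-order RC filter:
fc = 1 / (2 * pi * R * C)
C = 42.126 uF = 4.2126e-05 F
fc = 1 / (2 * pi * 220 * 4.2126e-05)
   = 1 / 0.058230802135054
   = 17.173042 Hz

17.173042 Hz


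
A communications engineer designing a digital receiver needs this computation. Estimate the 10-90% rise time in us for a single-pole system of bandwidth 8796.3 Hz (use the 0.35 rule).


Rise time from bandwidth relationship:
tr = 0.35 / BW
   = 0.35 / 8796.3
   = 3.978945693e-05 s
   = 39.7895 us

39.7895 us


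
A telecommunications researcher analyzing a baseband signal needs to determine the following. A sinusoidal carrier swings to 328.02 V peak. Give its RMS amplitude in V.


RMS voltage for a sinusoidal waveform:
V_rms = V_peak / sqrt(2)
      = 328.02 / 1.414214
      = 231.945 V

231.945 V


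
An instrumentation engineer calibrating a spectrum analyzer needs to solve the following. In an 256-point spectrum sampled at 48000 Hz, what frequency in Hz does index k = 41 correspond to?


Frequency of DFT bin k:
f_k = k * fs / N
    = 41 * 48000 / 256
    = 1968000 / 256
    = 7687.5 Hz

7687.5 Hz


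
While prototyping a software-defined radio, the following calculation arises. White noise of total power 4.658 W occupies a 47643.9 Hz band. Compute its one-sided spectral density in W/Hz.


Power spectral density:
PSD = P / BW
    = 4.658 / 47643.9
    = 9.777e-05 W/Hz

9.777e-05 W/Hz


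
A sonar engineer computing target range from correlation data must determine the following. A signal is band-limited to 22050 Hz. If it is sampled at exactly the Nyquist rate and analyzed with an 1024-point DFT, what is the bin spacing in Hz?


Step 1 — Nyquist sampling rate:
fs = 2 * fmax = 2 * 22050 = 44100 Hz

Step 2 — DFT bin spacing:
df = fs / N = 44100 / 1024 = 43.0664 Hz

43.0664 Hz


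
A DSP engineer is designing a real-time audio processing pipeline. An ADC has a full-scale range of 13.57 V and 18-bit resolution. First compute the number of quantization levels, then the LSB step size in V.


Step 1 — number of quantization levels:
L = 2^N = 2^18 = 262144

Step 2 — LSB step size:
delta = Vfs / L
      = 13.57 / 262144
      = 5.177e-05 V

Levels = 262144; step size = 5.177e-05 V


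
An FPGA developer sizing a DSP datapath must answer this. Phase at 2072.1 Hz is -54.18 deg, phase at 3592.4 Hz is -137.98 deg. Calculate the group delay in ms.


Group delay from phase difference:
tau = -d(phi)/d(omega)
d(phi) = -83.8 deg = -1.462586 rad
d(omega) = 2*pi*(3592.4 - 2072.1) = 9552.3266 rad/s
tau = -(-1.462586) / 9552.3266
    = 0.1531 ms

0.1531 ms


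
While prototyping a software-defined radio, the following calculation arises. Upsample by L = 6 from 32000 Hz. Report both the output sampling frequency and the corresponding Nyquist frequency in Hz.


Step 1 — output sample rate after interpolation by L:
fs_out = L * fs_in = 6 * 32000 = 192000 Hz

Step 2 — Nyquist frequency of the output stream:
f_Nyq = fs_out / 2 = 192000 / 2 = 96000.0 Hz

fs_out = 192000 Hz; f_Nyquist = 96000.0 Hz


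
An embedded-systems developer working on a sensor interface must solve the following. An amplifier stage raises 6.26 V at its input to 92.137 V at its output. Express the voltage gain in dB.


Voltage gain in dB:
G = 20 * log10(Vout / Vin)
  = 20 * log10(92.137 / 6.26)
  = 20 * log10(14.718371)
  = 20 * 1.16786
  = 23.36 dB

23.36 dB


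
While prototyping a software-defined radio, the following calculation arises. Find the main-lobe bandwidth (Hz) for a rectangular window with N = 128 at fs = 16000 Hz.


Main lobe width for a rectangular window:
Width = 2 * fs / N
      = 2 * 16000 / 128
      = 32000 / 128
      = 250.0 Hz

250.0 Hz


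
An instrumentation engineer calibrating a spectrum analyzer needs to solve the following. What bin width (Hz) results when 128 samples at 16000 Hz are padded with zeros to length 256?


Frequency resolution after zero-padding:
N_padded = 128 * 2 = 256
df = fs / N_padded
   = 16000 / 256
   = 62.5 Hz

62.5 Hz


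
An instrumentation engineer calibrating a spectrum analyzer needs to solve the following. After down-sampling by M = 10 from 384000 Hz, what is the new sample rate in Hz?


Decimation reduces the sample rate:
fs_out = fs_in / M
       = 384000 / 10
       = 38400.0 Hz

38400.0 Hz


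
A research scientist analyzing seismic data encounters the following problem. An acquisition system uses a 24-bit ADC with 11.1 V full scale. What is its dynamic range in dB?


Dynamic range from full-scale to LSB:
V_min = V_max / 2^bits = 11.1 / 2^24
DR = 20 * log10(V_max / V_min)
   = 20 * log10(2^24)
   = 20 * 24 * log10(2)
   = 144.49 dB

144.49 dB


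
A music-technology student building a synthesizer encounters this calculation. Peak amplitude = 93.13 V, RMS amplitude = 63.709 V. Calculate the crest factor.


Crest factor is the ratio of peak to RMS:
CF = V_peak / V_rms
   = 93.13 / 63.709
   = 1.4618

1.4618


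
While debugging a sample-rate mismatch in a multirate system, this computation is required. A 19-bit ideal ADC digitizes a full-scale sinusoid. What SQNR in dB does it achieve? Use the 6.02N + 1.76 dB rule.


Theoretical SNR for a full-scale sinusoid:
SNR = 6.02 * N + 1.76
    = 6.02 * 19 + 1.76
    = 114.38 + 1.76
    = 116.14 dB

116.14 dB


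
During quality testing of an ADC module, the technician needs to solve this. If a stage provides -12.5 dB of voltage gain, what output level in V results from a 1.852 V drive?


Output voltage from dB gain:
V_out = V_in * 10^(gain_dB / 20)
      = 1.852 * 10^(-12.5 / 20)
      = 1.852 * 0.237137
      = 0.4392 V

0.4392 V


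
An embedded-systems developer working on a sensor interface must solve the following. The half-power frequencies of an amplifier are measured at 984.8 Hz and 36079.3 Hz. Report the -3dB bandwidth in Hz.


Bandwidth is the difference of -3dB frequencies:
BW = f_high - f_low
   = 36079.3 - 984.8
   = 35094.5 Hz

35094.5 Hz


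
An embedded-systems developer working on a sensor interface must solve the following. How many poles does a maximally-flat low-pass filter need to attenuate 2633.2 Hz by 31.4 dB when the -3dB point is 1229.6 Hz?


Butterworth filter order formula:
n = log10(10^(A/10) - 1) / (2 * log10(f_stop/f_pass))
10^(31.4/10) - 1 = 1379.3843
f_stop/f_pass = 2633.2 / 1229.6 = 2.1415
n = 4.7467 -> ceil = 5

5


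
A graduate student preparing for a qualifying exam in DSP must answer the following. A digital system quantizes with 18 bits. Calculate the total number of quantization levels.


Number of quantization levels = 2^N
= 2^18
= 262144

262144


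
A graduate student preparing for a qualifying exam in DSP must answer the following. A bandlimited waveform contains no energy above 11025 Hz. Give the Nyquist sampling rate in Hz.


The Nyquist rate is twice the maximum frequency component.
fs_min = 2 * fmax
      = 2 * 11025
      = 22050 Hz

22050


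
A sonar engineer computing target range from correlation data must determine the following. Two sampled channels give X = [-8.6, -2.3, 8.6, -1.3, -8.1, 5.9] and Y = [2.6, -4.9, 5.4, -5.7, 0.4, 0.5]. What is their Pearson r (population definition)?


Pearson correlation coefficient (population):
r = cov(X,Y) / (std(X) * std(Y))
Mean X = -0.9667, Mean Y = -0.2833
Cov(X,Y) = 6.804444
Std(X) = 6.45127, Std(Y) = 3.923186
r = 0.2688

0.2688


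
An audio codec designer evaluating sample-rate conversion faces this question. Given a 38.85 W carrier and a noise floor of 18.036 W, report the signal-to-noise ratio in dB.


SNR in decibels:
SNR = 10 * log10(Ps / Pn)
    = 10 * log10(38.85 / 18.036)
    = 10 * log10(2.154)
    = 10 * 0.3333
    = 3.33 dB

3.33 dB


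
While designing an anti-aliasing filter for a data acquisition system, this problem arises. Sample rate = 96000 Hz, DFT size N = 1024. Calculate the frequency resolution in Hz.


DFT frequency resolution:
df = fs / N
   = 96000 / 1024
   = 93.75 Hz

93.75 Hz


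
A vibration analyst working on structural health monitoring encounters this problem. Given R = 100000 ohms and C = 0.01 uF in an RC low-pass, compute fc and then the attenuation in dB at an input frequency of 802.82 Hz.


Step 1 — cutoff frequency:
fc = 1 / (2*pi*R*C)
C = 0.01 uF = 1e-08 F
fc = 1 / (2*pi*100000*1e-08)
   = 159.155 Hz

Step 2 — magnitude at f = 802.82 Hz:
|H(f)| = 1 / sqrt(1 + (f/fc)^2)
f/fc = 802.82 / 159.155 = 5.044265
|H| = 1 / sqrt(1 + 25.444609) = 0.1944605
|H|_dB = 20*log10(0.1944605) = -14.22 dB

fc = 159.155 Hz; |H(802.82 Hz)| = -14.22 dB


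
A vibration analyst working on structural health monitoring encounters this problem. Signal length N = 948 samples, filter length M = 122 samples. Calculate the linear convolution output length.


Linear convolution output length:
L = N + M - 1
  = 948 + 122 - 1
  = 1069 samples

1069


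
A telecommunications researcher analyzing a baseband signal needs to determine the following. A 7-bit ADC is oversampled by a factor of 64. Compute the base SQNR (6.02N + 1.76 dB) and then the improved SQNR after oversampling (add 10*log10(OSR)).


Step 1 — baseline SQNR at Nyquist:
SQNR_base = 6.02*N + 1.76
          = 6.02*7 + 1.76
          = 43.9 dB

Step 2 — oversampling processing gain:
G = 10*log10(OSR) = 10*log10(64) = 18.06 dB

Step 3 — total:
SQNR_total = 43.9 + 18.06 = 61.96 dB

Base SQNR = 43.9 dB; oversampled SQNR = 61.96 dB


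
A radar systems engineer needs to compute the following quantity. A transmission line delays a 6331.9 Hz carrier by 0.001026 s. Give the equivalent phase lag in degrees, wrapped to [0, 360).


Phase shift from frequency and time delay:
phi = 360 * f * t_delay
    = 360 * 6331.9 * 0.001026
    = 2338.75 degrees
    mod 360 = 178.75 degrees

178.75 degrees


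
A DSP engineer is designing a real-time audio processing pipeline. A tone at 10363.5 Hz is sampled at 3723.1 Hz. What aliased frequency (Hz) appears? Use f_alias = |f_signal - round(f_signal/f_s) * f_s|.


Compute the nearest integer multiple of fs to the signal:
n = round(10363.5 / 3723.1) = 3
f_alias = |10363.5 - 3 * 3723.1|
        = |10363.5 - 11169.3|
        = 805.8 Hz

805.8


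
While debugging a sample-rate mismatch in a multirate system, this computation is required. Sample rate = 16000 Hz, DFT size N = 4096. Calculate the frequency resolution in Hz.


DFT frequency resolution:
df = fs / N
   = 16000 / 4096
   = 3.9062 Hz

3.9062 Hz


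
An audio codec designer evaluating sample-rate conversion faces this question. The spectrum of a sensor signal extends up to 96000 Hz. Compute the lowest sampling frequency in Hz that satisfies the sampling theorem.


The Nyquist rate is twice the maximum frequency component.
fs_min = 2 * fmax
      = 2 * 96000
      = 192000 Hz

192000


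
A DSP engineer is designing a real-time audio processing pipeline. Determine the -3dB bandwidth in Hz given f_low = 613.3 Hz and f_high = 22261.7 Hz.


Bandwidth is the difference of -3dB frequencies:
BW = f_high - f_low
   = 22261.7 - 613.3
   = 21648.4 Hz

21648.4 Hz


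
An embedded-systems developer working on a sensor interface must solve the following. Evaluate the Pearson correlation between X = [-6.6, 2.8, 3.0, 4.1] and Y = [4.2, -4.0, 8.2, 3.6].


Pearson correlation coefficient (population):
r = cov(X,Y) / (std(X) * std(Y))
Mean X = 0.825, Mean Y = 3.0
Cov(X,Y) = -2.365
Std(X) = 4.315307, Std(Y) = 4.411349
r = -0.1242

-0.1242


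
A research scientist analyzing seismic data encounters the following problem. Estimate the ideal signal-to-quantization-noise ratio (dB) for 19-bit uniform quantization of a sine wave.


Theoretical SNR for a full-scale sinusoid:
SNR = 6.02 * N + 1.76
    = 6.02 * 19 + 1.76
    = 114.38 + 1.76
    = 116.14 dB

116.14 dB


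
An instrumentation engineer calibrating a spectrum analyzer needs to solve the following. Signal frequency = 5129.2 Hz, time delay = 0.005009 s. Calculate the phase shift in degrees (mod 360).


Phase shift from frequency and time delay:
phi = 360 * f * t_delay
    = 360 * 5129.2 * 0.005009
    = 9249.18 degrees
    mod 360 = 249.18 degrees

249.18 degrees


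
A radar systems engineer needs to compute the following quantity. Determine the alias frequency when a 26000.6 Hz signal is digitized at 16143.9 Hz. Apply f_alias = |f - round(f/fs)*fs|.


Compute the nearest integer multiple of fs to the signal:
n = round(26000.6 / 16143.9) = 2
f_alias = |26000.6 - 2 * 16143.9|
        = |26000.6 - 32287.8|
        = 6287.2 Hz

6287.2


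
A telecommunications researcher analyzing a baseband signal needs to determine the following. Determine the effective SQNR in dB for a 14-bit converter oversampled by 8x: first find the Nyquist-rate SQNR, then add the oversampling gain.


Step 1 — baseline SQNR at Nyquist:
SQNR_base = 6.02*N + 1.76
          = 6.02*14 + 1.76
          = 86.04 dB

Step 2 — oversampling processing gain:
G = 10*log10(OSR) = 10*log10(8) = 9.03 dB

Step 3 — total:
SQNR_total = 86.04 + 9.03 = 95.07 dB

Base SQNR = 86.04 dB; oversampled SQNR = 95.07 dB


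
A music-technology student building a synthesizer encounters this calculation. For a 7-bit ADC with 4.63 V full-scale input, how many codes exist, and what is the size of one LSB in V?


Step 1 — number of quantization levels:
L = 2^N = 2^7 = 128

Step 2 — LSB step size:
delta = Vfs / L
      = 4.63 / 128
      = 0.03617187 V

Levels = 128; step size = 0.03617187 V


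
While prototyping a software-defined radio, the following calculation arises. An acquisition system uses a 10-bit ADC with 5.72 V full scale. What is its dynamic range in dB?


Dynamic range from full-scale to LSB:
V_min = V_max / 2^bits = 5.72 / 2^10
DR = 20 * log10(V_max / V_min)
   = 20 * log10(2^10)
   = 20 * 10 * log10(2)
   = 60.21 dB

60.21 dB


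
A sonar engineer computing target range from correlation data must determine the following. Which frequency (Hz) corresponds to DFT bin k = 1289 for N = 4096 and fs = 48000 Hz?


Frequency of DFT bin k:
f_k = k * fs / N
    = 1289 * 48000 / 4096
    = 61872000 / 4096
    = 15105.469 Hz

15105.469 Hz


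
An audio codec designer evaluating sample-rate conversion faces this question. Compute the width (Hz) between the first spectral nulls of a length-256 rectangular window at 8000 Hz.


Main lobe width for a rectangular window:
Width = 2 * fs / N
      = 2 * 8000 / 256
      = 16000 / 256
      = 62.5 Hz

62.5 Hz


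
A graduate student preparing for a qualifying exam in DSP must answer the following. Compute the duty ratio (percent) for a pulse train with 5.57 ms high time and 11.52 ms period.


Duty cycle as a percentage:
DC = (t_on / T) * 100
   = (5.57 / 11.52) * 100
   = 0.483507 * 100
   = 48.35 %

48.35 %


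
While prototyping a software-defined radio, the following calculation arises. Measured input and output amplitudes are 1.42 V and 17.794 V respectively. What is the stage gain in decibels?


Voltage gain in dB:
G = 20 * log10(Vout / Vin)
  = 20 * log10(17.794 / 1.42)
  = 20 * log10(12.530986)
  = 20 * 1.097985
  = 21.96 dB

21.96 dB


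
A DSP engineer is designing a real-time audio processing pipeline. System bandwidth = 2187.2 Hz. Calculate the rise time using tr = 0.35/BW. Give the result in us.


Rise time from bandwidth relationship:
tr = 0.35 / BW
   = 0.35 / 2187.2
   = 0.0001600219459 s
   = 160.0219 us

160.0219 us


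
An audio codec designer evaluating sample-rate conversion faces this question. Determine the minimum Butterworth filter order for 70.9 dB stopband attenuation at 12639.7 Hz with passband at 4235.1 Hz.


Butterworth filter order formula:
n = log10(10^(A/10) - 1) / (2 * log10(f_stop/f_pass))
10^(70.9/10) - 1 = 12302686.7081
f_stop/f_pass = 12639.7 / 4235.1 = 2.9845
n = 7.4652 -> ceil = 8

8


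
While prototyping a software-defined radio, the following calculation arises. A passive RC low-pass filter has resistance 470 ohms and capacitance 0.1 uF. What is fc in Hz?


Cutoff frequency of a first-order RC filter:
fc = 1 / (2 * pi * R * C)
C = 0.1 uF = 1e-07 F
fc = 1 / (2 * pi * 470 * 1e-07)
   = 1 / 0.00029530970943744
   = 3386.275385 Hz

3386.275385 Hz


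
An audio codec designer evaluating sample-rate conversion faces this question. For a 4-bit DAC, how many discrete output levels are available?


Number of quantization levels = 2^N
= 2^4
= 16

16


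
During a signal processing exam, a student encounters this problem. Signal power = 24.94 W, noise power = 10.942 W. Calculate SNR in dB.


SNR in decibels:
SNR = 10 * log10(Ps / Pn)
    = 10 * log10(24.94 / 10.942)
    = 10 * log10(2.2793)
    = 10 * 0.3578
    = 3.58 dB

3.58 dB


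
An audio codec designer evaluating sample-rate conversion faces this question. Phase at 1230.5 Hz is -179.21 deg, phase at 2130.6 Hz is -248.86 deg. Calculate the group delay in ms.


Group delay from phase difference:
tau = -d(phi)/d(omega)
d(phi) = -69.65 deg = -1.215622 rad
d(omega) = 2*pi*(2130.6 - 1230.5) = 5655.4951 rad/s
tau = -(-1.215622) / 5655.4951
    = 0.2149 ms

0.2149 ms


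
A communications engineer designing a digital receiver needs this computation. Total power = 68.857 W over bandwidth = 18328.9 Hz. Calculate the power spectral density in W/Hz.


Power spectral density:
PSD = P / BW
    = 68.857 / 18328.9
    = 0.00375674 W/Hz

0.00375674 W/Hz


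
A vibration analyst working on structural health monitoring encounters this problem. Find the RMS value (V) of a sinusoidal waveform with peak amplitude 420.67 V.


RMS voltage for a sinusoidal waveform:
V_rms = V_peak / sqrt(2)
      = 420.67 / 1.414214
      = 297.459 V

297.459 V


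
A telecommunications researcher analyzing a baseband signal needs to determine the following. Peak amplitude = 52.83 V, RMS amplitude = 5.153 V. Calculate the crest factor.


Crest factor is the ratio of peak to RMS:
CF = V_peak / V_rms
   = 52.83 / 5.153
   = 10.2523

10.2523


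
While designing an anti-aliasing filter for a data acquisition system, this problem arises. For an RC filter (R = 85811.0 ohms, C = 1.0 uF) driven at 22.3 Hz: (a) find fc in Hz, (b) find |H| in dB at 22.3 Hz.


Step 1 — cutoff frequency:
fc = 1 / (2*pi*R*C)
C = 1.0 uF = 1e-06 F
fc = 1 / (2*pi*85811.0*1e-06)
   = 1.85471 Hz

Step 2 — magnitude at f = 22.3 Hz:
|H(f)| = 1 / sqrt(1 + (f/fc)^2)
f/fc = 22.3 / 1.85471 = 12.023443
|H| = 1 / sqrt(1 + 144.563182) = 0.0828847
|H|_dB = 20*log10(0.0828847) = -21.63 dB

fc = 1.85471 Hz; |H(22.3 Hz)| = -21.63 dB


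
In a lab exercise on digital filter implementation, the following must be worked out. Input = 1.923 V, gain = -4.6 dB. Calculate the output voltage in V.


Output voltage from dB gain:
V_out = V_in * 10^(gain_dB / 20)
      = 1.923 * 10^(-4.6 / 20)
      = 1.923 * 0.588844
      = 1.1323 V

1.1323 V


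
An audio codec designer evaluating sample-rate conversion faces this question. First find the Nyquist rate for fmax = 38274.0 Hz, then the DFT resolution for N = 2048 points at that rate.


Step 1 — Nyquist sampling rate:
fs = 2 * fmax = 2 * 38274.0 = 76548.0 Hz

Step 2 — DFT bin spacing:
df = fs / N = 76548.0 / 2048 = 37.377 Hz

37.377 Hz


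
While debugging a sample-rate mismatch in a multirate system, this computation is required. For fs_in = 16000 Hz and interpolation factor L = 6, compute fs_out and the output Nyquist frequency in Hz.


Step 1 — output sample rate after interpolation by L:
fs_out = L * fs_in = 6 * 16000 = 96000 Hz

Step 2 — Nyquist frequency of the output stream:
f_Nyq = fs_out / 2 = 96000 / 2 = 48000.0 Hz

fs_out = 96000 Hz; f_Nyquist = 48000.0 Hz


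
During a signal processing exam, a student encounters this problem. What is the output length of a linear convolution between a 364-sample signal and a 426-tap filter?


Linear convolution output length:
L = N + M - 1
  = 364 + 426 - 1
  = 789 samples

789


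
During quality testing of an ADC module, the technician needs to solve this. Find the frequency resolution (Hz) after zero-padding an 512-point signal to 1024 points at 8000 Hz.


Frequency resolution after zero-padding:
N_padded = 512 * 2 = 1024
df = fs / N_padded
   = 8000 / 1024
   = 7.8125 Hz

7.8125 Hz


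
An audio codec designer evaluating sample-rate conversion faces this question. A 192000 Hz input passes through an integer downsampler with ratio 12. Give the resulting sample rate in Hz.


Decimation reduces the sample rate:
fs_out = fs_in / M
       = 192000 / 12
       = 16000.0 Hz

16000.0 Hz


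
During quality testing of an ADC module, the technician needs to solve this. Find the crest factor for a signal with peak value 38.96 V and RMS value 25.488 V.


Crest factor is the ratio of peak to RMS:
CF = V_peak / V_rms
   = 38.96 / 25.488
   = 1.5286

1.5286


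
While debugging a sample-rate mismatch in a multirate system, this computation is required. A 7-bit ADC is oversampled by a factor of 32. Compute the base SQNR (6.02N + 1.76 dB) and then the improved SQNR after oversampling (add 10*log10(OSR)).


Step 1 — baseline SQNR at Nyquist:
SQNR_base = 6.02*N + 1.76
          = 6.02*7 + 1.76
          = 43.9 dB

Step 2 — oversampling processing gain:
G = 10*log10(OSR) = 10*log10(32) = 15.05 dB

Step 3 — total:
SQNR_total = 43.9 + 15.05 = 58.95 dB

Base SQNR = 43.9 dB; oversampled SQNR = 58.95 dB


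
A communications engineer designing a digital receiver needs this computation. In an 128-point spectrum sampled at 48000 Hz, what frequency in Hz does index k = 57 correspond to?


Frequency of DFT bin k:
f_k = k * fs / N
    = 57 * 48000 / 128
    = 2736000 / 128
    = 21375.0 Hz

21375.0 Hz


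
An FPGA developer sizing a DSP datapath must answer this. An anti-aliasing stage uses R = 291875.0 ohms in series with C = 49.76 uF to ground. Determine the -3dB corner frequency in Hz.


Cutoff frequency of a first-order RC filter:
fc = 1 / (2 * pi * R * C)
C = 49.76 uF = 4.976e-05 F
fc = 1 / (2 * pi * 291875.0 * 4.976e-05)
   = 1 / 91.255098445884
   = 0.010958 Hz

0.010958 Hz


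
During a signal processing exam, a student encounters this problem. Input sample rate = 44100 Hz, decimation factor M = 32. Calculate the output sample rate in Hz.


Decimation reduces the sample rate:
fs_out = fs_in / M
       = 44100 / 32
       = 1378.125 Hz

1378.125 Hz


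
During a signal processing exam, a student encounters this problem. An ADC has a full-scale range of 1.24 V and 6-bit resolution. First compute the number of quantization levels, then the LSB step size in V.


Step 1 — number of quantization levels:
L = 2^N = 2^6 = 64

Step 2 — LSB step size:
delta = Vfs / L
      = 1.24 / 64
      = 0.019375 V

Levels = 64; step size = 0.019375 V


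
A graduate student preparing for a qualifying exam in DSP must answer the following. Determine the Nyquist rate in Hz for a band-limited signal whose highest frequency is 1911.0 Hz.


The Nyquist rate is twice the maximum frequency component.
fs_min = 2 * fmax
      = 2 * 1911.0
      = 3822.0 Hz

3822.0


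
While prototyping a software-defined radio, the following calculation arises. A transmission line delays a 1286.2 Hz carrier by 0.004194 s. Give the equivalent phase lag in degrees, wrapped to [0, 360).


Phase shift from frequency and time delay:
phi = 360 * f * t_delay
    = 360 * 1286.2 * 0.004194
    = 1941.96 degrees
    mod 360 = 141.96 degrees

141.96 degrees


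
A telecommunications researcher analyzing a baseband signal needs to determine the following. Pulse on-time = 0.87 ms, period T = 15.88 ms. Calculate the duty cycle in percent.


Duty cycle as a percentage:
DC = (t_on / T) * 100
   = (0.87 / 15.88) * 100
   = 0.054786 * 100
   = 5.48 %

5.48 %


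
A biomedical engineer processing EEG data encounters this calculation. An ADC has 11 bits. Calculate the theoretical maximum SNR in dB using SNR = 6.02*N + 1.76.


Theoretical SNR for a full-scale sinusoid:
SNR = 6.02 * N + 1.76
    = 6.02 * 11 + 1.76
    = 66.22 + 1.76
    = 67.98 dB

67.98 dB


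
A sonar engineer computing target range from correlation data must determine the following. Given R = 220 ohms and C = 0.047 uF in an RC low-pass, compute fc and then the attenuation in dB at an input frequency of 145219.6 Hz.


Step 1 — cutoff frequency:
fc = 1 / (2*pi*R*C)
C = 0.047 uF = 4.7e-08 F
fc = 1 / (2*pi*220*4.7e-08)
   = 15392.161 Hz

Step 2 — magnitude at f = 145219.6 Hz:
|H(f)| = 1 / sqrt(1 + (f/fc)^2)
f/fc = 145219.6 / 15392.161 = 9.434647
|H| = 1 / sqrt(1 + 89.012564) = 0.1054019
|H|_dB = 20*log10(0.1054019) = -19.54 dB

fc = 15392.161 Hz; |H(145219.6 Hz)| = -19.54 dB


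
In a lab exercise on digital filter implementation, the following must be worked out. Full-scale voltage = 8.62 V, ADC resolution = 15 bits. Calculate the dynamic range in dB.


Dynamic range from full-scale to LSB:
V_min = V_max / 2^bits = 8.62 / 2^15
DR = 20 * log10(V_max / V_min)
   = 20 * log10(2^15)
   = 20 * 15 * log10(2)
   = 90.31 dB

90.31 dB


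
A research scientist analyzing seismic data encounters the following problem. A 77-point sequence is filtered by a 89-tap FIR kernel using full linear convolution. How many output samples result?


Linear convolution output length:
L = N + M - 1
  = 77 + 89 - 1
  = 165 samples

165


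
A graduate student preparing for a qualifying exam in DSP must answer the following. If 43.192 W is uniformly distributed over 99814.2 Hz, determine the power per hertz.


Power spectral density:
PSD = P / BW
    = 43.192 / 99814.2
    = 0.00043272 W/Hz

0.00043272 W/Hz


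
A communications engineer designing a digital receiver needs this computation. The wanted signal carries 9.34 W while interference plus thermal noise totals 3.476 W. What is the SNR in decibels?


SNR in decibels:
SNR = 10 * log10(Ps / Pn)
    = 10 * log10(9.34 / 3.476)
    = 10 * log10(2.687)
    = 10 * 0.4293
    = 4.29 dB

4.29 dB


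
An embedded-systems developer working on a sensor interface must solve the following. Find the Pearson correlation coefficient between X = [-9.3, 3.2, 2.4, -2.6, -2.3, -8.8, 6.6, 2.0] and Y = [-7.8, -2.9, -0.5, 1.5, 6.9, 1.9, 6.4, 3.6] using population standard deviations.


Pearson correlation coefficient (population):
r = cov(X,Y) / (std(X) * std(Y))
Mean X = -1.1, Mean Y = 1.1375
Cov(X,Y) = 10.6275
Std(X) = 5.360271, Std(Y) = 4.562603
r = 0.4345

0.4345


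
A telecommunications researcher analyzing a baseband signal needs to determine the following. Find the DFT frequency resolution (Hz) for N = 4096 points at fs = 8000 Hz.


DFT frequency resolution:
df = fs / N
   = 8000 / 4096
   = 1.9531 Hz

1.9531 Hz


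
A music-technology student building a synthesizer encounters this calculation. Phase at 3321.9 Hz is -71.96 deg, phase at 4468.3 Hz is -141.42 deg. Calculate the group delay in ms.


Group delay from phase difference:
tau = -d(phi)/d(omega)
d(phi) = -69.46 deg = -1.212306 rad
d(omega) = 2*pi*(4468.3 - 3321.9) = 7203.0436 rad/s
tau = -(-1.212306) / 7203.0436
    = 0.1683 ms

0.1683 ms


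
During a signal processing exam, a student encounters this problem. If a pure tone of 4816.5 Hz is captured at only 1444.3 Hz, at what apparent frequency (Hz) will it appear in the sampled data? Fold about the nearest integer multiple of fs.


Compute the nearest integer multiple of fs to the signal:
n = round(4816.5 / 1444.3) = 3
f_alias = |4816.5 - 3 * 1444.3|
        = |4816.5 - 4332.9|
        = 483.6 Hz

483.6


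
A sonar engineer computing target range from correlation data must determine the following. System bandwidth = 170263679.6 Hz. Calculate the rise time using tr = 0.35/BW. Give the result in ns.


Rise time from bandwidth relationship:
tr = 0.35 / BW
   = 0.35 / 170263679.6
   = 2.055635123e-09 s
   = 2.0556 ns

2.0556 ns


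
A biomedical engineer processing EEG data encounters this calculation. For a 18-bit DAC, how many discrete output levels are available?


Number of quantization levels = 2^N
= 2^18
= 262144

262144


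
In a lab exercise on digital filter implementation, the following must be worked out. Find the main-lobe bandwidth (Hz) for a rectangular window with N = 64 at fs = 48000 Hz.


Main lobe width for a rectangular window:
Width = 2 * fs / N
      = 2 * 48000 / 64
      = 96000 / 64
      = 1500.0 Hz

1500.0 Hz


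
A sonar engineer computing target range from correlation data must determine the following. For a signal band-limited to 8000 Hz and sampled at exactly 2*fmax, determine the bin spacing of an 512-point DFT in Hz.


Step 1 — Nyquist sampling rate:
fs = 2 * fmax = 2 * 8000 = 16000 Hz

Step 2 — DFT bin spacing:
df = fs / N = 16000 / 512 = 31.25 Hz

31.25 Hz


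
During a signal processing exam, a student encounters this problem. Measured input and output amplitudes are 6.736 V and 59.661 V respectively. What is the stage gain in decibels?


Voltage gain in dB:
G = 20 * log10(Vout / Vin)
  = 20 * log10(59.661 / 6.736)
  = 20 * log10(8.857037)
  = 20 * 0.947288
  = 18.95 dB

18.95 dB


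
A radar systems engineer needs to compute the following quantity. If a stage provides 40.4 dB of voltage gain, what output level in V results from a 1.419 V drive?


Output voltage from dB gain:
V_out = V_in * 10^(gain_dB / 20)
      = 1.419 * 10^(40.4 / 20)
      = 1.419 * 104.712855
      = 148.5875 V

148.5875 V


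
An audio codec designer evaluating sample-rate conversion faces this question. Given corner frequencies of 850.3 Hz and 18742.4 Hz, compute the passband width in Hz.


Bandwidth is the difference of -3dB frequencies:
BW = f_high - f_low
   = 18742.4 - 850.3
   = 17892.1 Hz

17892.1 Hz


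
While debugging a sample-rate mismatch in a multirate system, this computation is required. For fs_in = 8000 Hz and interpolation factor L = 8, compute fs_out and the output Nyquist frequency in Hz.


Step 1 — output sample rate after interpolation by L:
fs_out = L * fs_in = 8 * 8000 = 64000 Hz

Step 2 — Nyquist frequency of the output stream:
f_Nyq = fs_out / 2 = 64000 / 2 = 32000.0 Hz

fs_out = 64000 Hz; f_Nyquist = 32000.0 Hz


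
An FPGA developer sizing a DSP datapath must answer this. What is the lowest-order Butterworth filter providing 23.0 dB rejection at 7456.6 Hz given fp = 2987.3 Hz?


Butterworth filter order formula:
n = log10(10^(A/10) - 1) / (2 * log10(f_stop/f_pass))
10^(23.0/10) - 1 = 198.5262
f_stop/f_pass = 7456.6 / 2987.3 = 2.4961
n = 2.8921 -> ceil = 3

3


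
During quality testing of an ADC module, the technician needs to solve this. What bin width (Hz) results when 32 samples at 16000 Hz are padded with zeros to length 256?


Frequency resolution after zero-padding:
N_padded = 32 * 8 = 256
df = fs / N_padded
   = 16000 / 256
   = 62.5 Hz

62.5 Hz


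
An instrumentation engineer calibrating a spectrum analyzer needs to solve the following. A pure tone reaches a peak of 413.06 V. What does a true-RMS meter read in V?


RMS voltage for a sinusoidal waveform:
V_rms = V_peak / sqrt(2)
      = 413.06 / 1.414214
      = 292.078 V

292.078 V


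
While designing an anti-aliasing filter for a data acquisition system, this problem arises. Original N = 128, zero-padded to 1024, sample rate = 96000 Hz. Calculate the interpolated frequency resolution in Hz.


Frequency resolution after zero-padding:
N_padded = 128 * 8 = 1024
df = fs / N_padded
   = 96000 / 1024
   = 93.75 Hz

93.75 Hz


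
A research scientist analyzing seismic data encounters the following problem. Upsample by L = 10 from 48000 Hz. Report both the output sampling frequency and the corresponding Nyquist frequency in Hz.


Step 1 — output sample rate after interpolation by L:
fs_out = L * fs_in = 10 * 48000 = 480000 Hz

Step 2 — Nyquist frequency of the output stream:
f_Nyq = fs_out / 2 = 480000 / 2 = 240000.0 Hz

fs_out = 480000 Hz; f_Nyquist = 240000.0 Hz


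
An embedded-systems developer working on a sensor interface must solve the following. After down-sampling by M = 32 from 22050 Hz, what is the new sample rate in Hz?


Decimation reduces the sample rate:
fs_out = fs_in / M
       = 22050 / 32
       = 689.0625 Hz

689.0625 Hz


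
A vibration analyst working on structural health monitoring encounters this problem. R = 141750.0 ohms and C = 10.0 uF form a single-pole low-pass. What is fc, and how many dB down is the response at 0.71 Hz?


Step 1 — cutoff frequency:
fc = 1 / (2*pi*R*C)
C = 10.0 uF = 1e-05 F
fc = 1 / (2*pi*141750.0*1e-05)
   = 0.112279 Hz

Step 2 — magnitude at f = 0.71 Hz:
|H(f)| = 1 / sqrt(1 + (f/fc)^2)
f/fc = 0.71 / 0.112279 = 6.323533
|H| = 1 / sqrt(1 + 39.98707) = 0.1561984
|H|_dB = 20*log10(0.1561984) = -16.13 dB

fc = 0.112279 Hz; |H(0.71 Hz)| = -16.13 dB


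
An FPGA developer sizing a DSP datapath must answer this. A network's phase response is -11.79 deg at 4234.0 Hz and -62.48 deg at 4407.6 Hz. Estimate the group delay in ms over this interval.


Group delay from phase difference:
tau = -d(phi)/d(omega)
d(phi) = -50.69 deg = -0.884707 rad
d(omega) = 2*pi*(4407.6 - 4234.0) = 1090.761 rad/s
tau = -(-0.884707) / 1090.761
    = 0.8111 ms

0.8111 ms


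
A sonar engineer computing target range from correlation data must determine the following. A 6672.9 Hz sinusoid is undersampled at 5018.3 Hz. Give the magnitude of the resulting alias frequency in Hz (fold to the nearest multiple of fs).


Compute the nearest integer multiple of fs to the signal:
n = round(6672.9 / 5018.3) = 1
f_alias = |6672.9 - 1 * 5018.3|
        = |6672.9 - 5018.3|
        = 1654.6 Hz

1654.6


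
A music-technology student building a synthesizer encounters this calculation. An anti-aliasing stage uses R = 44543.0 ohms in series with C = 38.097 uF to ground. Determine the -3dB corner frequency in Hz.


Cutoff frequency of a first-order RC filter:
fc = 1 / (2 * pi * R * C)
C = 38.097 uF = 3.8097e-05 F
fc = 1 / (2 * pi * 44543.0 * 3.8097e-05)
   = 1 / 10.662280655777
   = 0.093789 Hz

0.093789 Hz


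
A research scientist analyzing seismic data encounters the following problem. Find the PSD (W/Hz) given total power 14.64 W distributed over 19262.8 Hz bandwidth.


Power spectral density:
PSD = P / BW
    = 14.64 / 19262.8
    = 0.00076001 W/Hz

0.00076001 W/Hz


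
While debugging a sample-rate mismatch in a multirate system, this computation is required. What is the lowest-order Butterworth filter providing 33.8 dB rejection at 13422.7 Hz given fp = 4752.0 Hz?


Butterworth filter order formula:
n = log10(10^(A/10) - 1) / (2 * log10(f_stop/f_pass))
10^(33.8/10) - 1 = 2397.8329
f_stop/f_pass = 13422.7 / 4752.0 = 2.8246
n = 3.7473 -> ceil = 4

4


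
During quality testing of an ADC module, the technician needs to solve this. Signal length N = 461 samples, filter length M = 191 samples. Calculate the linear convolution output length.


Linear convolution output length:
L = N + M - 1
  = 461 + 191 - 1
  = 651 samples

651


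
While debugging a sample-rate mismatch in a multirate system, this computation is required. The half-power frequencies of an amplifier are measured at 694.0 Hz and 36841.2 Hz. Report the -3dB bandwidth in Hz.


Bandwidth is the difference of -3dB frequencies:
BW = f_high - f_low
   = 36841.2 - 694.0
   = 36147.2 Hz

36147.2 Hz


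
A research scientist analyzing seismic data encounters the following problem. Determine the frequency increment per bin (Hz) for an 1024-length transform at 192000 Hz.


DFT frequency resolution:
df = fs / N
   = 192000 / 1024
   = 187.5 Hz

187.5 Hz


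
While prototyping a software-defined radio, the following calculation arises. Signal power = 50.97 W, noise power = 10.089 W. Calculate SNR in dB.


SNR in decibels:
SNR = 10 * log10(Ps / Pn)
    = 10 * log10(50.97 / 10.089)
    = 10 * log10(5.052)
    = 10 * 0.7035
    = 7.03 dB

7.03 dB


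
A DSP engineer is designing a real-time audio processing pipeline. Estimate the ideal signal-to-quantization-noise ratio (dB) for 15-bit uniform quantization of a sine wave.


Theoretical SNR for a full-scale sinusoid:
SNR = 6.02 * N + 1.76
    = 6.02 * 15 + 1.76
    = 90.3 + 1.76
    = 92.06 dB

92.06 dB


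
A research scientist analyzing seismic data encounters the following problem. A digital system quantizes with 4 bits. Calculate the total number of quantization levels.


Number of quantization levels = 2^N
= 2^4
= 16

16


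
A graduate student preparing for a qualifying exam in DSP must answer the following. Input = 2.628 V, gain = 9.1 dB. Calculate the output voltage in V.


Output voltage from dB gain:
V_out = V_in * 10^(gain_dB / 20)
      = 2.628 * 10^(9.1 / 20)
      = 2.628 * 2.851018
      = 7.4925 V

7.4925 V


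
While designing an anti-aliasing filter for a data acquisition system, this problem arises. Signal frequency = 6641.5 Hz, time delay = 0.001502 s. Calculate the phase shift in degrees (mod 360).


Phase shift from frequency and time delay:
phi = 360 * f * t_delay
    = 360 * 6641.5 * 0.001502
    = 3591.19 degrees
    mod 360 = 351.19 degrees

351.19 degrees


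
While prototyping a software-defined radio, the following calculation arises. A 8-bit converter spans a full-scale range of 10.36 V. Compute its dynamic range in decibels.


Dynamic range from full-scale to LSB:
V_min = V_max / 2^bits = 10.36 / 2^8
DR = 20 * log10(V_max / V_min)
   = 20 * log10(2^8)
   = 20 * 8 * log10(2)
   = 48.16 dB

48.16 dB


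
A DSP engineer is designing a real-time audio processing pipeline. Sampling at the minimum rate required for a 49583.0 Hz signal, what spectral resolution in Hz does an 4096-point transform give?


Step 1 — Nyquist sampling rate:
fs = 2 * fmax = 2 * 49583.0 = 99166.0 Hz

Step 2 — DFT bin spacing:
df = fs / N = 99166.0 / 4096 = 24.2104 Hz

24.2104 Hz


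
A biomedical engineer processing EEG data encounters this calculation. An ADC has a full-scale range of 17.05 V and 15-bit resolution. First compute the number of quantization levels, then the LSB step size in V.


Step 1 — number of quantization levels:
L = 2^N = 2^15 = 32768

Step 2 — LSB step size:
delta = Vfs / L
      = 17.05 / 32768
      = 0.00052032 V

Levels = 32768; step size = 0.00052032 V


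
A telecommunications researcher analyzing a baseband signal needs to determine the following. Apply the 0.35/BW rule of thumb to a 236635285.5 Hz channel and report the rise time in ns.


Rise time from bandwidth relationship:
tr = 0.35 / BW
   = 0.35 / 236635285.5
   = 1.479069359e-09 s
   = 1.4791 ns

1.4791 ns


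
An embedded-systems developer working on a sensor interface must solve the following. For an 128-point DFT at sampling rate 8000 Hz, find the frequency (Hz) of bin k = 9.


Frequency of DFT bin k:
f_k = k * fs / N
    = 9 * 8000 / 128
    = 72000 / 128
    = 562.5 Hz

562.5 Hz


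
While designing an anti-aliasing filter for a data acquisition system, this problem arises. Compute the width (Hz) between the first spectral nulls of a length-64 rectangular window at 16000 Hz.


Main lobe width for a rectangular window:
Width = 2 * fs / N
      = 2 * 16000 / 64
      = 32000 / 64
      = 500.0 Hz

500.0 Hz


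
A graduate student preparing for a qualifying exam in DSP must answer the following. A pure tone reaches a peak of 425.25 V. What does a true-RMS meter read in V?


RMS voltage for a sinusoidal waveform:
V_rms = V_peak / sqrt(2)
      = 425.25 / 1.414214
      = 300.697 V

300.697 V
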